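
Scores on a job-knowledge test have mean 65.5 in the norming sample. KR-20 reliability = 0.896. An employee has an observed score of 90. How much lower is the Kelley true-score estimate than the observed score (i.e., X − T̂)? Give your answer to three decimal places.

2.548

T̂ = ρX + (1 − ρ)μ
  = 0.896 × 90 + 0.104 × 65.5
  = 80.640 + 6.8120
  = 87.45200
  ≈ 87.4520
X − T̂ = 90 − 87.4520 = 2.5480 → 2.548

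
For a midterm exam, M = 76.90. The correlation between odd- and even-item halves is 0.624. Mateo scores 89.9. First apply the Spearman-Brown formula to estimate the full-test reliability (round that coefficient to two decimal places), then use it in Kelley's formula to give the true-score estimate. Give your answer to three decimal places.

Spearman-Brown: ρ = 2r/(1 + r) = 2(0.624)/(1 + 0.624) = 1.2480/1.624 = 0.7685 → 0.77
T̂ = 0.77(89.9) + 0.23(76.90) = 69.223 + 17.6870 = 86.9100 → 86.910

86.910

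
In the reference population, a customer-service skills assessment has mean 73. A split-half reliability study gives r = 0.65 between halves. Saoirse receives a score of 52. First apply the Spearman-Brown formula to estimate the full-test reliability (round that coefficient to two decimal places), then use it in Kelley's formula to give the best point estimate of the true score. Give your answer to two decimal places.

56.41

Spearman-Brown: ρ = 2r/(1 + r) = 2(0.65)/(1 + 0.65) = 1.300/1.65 = 0.7879 → 0.79
Weight the observed score by reliability and the mean by (1 − reliability): T̂ = 0.79·52 + 0.21·73 = 41.08 + 15.33 = 56.410.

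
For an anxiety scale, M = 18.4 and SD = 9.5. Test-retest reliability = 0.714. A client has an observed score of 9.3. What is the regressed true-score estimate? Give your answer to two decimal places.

T̂ = 0.714(9.3) + 0.286(18.4) = 6.6402 + 5.2624 = 11.903 → 11.90

11.90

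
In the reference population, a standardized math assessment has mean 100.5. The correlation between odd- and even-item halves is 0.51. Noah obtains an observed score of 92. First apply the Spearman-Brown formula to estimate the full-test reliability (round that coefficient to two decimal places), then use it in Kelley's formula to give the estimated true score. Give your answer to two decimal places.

Spearman-Brown: ρ = 2r/(1 + r) = 2(0.51)/(1 + 0.51) = 1.020/1.51 = 0.6755 → 0.68
T̂ = 0.68(92) + 0.32(100.5) = 62.56 + 32.160 = 94.720 → 94.72

94.72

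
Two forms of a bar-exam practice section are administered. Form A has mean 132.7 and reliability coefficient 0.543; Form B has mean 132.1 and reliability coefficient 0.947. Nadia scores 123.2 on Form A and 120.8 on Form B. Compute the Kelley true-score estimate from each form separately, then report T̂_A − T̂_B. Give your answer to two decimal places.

6.14

T̂_A = 0.543(123.2) + 0.457(132.7) = 127.5415
T̂_B = 0.947(120.8) + 0.053(132.1) = 121.3989
T̂_A − T̂_B = 6.1426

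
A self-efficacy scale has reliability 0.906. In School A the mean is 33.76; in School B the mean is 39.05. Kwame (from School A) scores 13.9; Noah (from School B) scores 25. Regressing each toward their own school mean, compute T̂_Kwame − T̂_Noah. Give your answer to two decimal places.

-10.55

T̂_Kwame = 0.906(13.9) + 0.094(33.76) = 15.7668
T̂_Noah = 0.906(25) + 0.094(39.05) = 26.3207
Difference = 15.7668 − 26.3207 = -10.5539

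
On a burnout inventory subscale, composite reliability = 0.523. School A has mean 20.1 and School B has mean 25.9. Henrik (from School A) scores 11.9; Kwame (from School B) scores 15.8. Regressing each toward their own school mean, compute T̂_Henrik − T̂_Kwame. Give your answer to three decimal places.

T̂_Henrik = 0.523(11.9) + 0.477(20.1) = 15.81140
T̂_Kwame = 0.523(15.8) + 0.477(25.9) = 20.61770
Difference = 15.81140 − 20.61770 = -4.80630

-4.806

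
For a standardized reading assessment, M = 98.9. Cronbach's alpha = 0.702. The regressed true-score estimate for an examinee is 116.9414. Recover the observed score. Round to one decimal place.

T̂ = ρX + (1 − ρ)μ  ⇒  X = (T̂ − (1 − ρ)μ) / ρ
X = (116.9414 − 0.298 × 98.9) / 0.702 = (116.9414 − 29.4722) / 0.702 = 87.4692 / 0.702 = 124.600

124.6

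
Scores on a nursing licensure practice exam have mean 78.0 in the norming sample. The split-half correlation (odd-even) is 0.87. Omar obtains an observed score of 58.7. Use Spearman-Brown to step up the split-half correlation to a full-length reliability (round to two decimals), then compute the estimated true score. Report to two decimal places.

Spearman-Brown: ρ = 2r/(1 + r) = 2(0.87)/(1 + 0.87) = 1.740/1.87 = 0.9305 → 0.93
T̂ = ρX + (1 − ρ)μ
  = 0.93 × 58.7 + 0.07 × 78.0
  = 54.591 + 5.460
  = 60.051
  ≈ 60.05

60.05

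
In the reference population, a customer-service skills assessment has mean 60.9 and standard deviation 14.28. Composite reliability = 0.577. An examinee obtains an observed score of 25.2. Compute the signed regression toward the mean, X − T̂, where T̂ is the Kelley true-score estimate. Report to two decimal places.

T̂ = 0.577(25.2) + 0.423(60.9) = 14.5404 + 25.7607 = 40.3011 → 40.301
X − T̂ = 25.2 − 40.301 = -15.101 → -15.10

-15.10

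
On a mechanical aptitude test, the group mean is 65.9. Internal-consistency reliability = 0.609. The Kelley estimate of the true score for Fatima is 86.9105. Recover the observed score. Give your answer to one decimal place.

100.4

T̂ = ρX + (1 − ρ)μ  ⇒  X = (T̂ − (1 − ρ)μ) / ρ
X = (86.9105 − 0.391 × 65.9) / 0.609 = (86.9105 − 25.7669) / 0.609 = 61.1436 / 0.609 = 100.400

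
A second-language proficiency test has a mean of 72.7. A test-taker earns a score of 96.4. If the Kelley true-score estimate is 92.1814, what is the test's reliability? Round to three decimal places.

0.822

T̂ = ρX + (1 − ρ)μ  ⇒  T̂ − μ = ρ(X − μ)
ρ = (T̂ − μ)/(X − μ) = (92.1814 − 72.7) / (96.4 − 72.7) = 19.4814 / 23.7 = 0.82200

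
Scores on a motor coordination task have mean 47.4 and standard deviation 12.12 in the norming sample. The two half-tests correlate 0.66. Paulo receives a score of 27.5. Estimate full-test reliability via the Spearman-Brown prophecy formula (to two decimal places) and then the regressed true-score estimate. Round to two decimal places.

Spearman-Brown: ρ = 2r/(1 + r) = 2(0.66)/(1 + 0.66) = 1.320/1.66 = 0.7952 → 0.80
T̂ = ρX + (1 − ρ)μ
  = 0.80 × 27.5 + 0.20 × 47.4
  = 22.000 + 9.480
  = 31.480
  ≈ 31.48

31.48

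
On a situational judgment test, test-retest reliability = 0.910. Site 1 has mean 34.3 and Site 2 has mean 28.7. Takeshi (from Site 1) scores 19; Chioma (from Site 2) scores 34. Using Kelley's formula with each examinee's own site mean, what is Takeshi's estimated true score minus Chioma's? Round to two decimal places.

T̂_Takeshi = 0.910(19) + 0.090(34.3) = 20.3770
T̂_Chioma = 0.910(34) + 0.090(28.7) = 33.5230
Difference = 20.3770 − 33.5230 = -13.1460

-13.15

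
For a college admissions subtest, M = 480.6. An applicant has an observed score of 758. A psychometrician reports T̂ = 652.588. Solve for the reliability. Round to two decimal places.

T̂ = ρX + (1 − ρ)μ  ⇒  T̂ − μ = ρ(X − μ)
ρ = (T̂ − μ)/(X − μ) = (652.588 − 480.6) / (758 − 480.6) = 171.988 / 277.4 = 0.6200

0.62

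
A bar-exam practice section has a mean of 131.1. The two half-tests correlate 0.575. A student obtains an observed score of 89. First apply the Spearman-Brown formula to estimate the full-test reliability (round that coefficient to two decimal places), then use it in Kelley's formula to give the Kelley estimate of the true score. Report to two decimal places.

100.37

Spearman-Brown: ρ = 2r/(1 + r) = 2(0.575)/(1 + 0.575) = 1.1500/1.575 = 0.7302 → 0.73
Kelley's formula gives T̂ = 0.73·89 + 0.27·131.1 = 64.97 + 35.397 = 100.367.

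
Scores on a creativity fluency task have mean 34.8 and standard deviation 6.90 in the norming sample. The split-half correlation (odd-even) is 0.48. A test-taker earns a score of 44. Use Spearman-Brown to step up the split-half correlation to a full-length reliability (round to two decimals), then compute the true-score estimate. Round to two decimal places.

40.78

Spearman-Brown: ρ = 2r/(1 + r) = 2(0.48)/(1 + 0.48) = 0.960/1.48 = 0.6486 → 0.65
T̂ = 0.65(44) + 0.35(34.8) = 28.60 + 12.180 = 40.780 → 40.78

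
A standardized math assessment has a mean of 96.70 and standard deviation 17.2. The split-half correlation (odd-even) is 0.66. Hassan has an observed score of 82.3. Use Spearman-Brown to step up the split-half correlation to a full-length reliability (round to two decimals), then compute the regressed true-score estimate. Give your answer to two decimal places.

Spearman-Brown: ρ = 2r/(1 + r) = 2(0.66)/(1 + 0.66) = 1.320/1.66 = 0.7952 → 0.80
Weight the observed score by reliability and the mean by (1 − reliability): T̂ = 0.80·82.3 + 0.20·96.70 = 65.840 + 19.3400 = 85.180.

85.18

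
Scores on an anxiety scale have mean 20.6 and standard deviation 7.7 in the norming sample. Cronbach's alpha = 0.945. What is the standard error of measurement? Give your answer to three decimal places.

SEM = SD · √(1 − ρ) = 7.7 × √0.055 = 7.7 × 0.2345 = 1.8058

1.806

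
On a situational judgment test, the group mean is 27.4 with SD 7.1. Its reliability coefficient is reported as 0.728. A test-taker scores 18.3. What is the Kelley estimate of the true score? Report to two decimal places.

20.78

T̂ = 0.728(18.3) + 0.272(27.4) = 13.3224 + 7.4528 = 20.775 → 20.78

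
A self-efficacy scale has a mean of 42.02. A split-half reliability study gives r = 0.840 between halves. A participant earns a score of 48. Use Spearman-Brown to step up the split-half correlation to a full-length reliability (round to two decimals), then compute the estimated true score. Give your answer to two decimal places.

47.46

Spearman-Brown: ρ = 2r/(1 + r) = 2(0.840)/(1 + 0.840) = 1.6800/1.840 = 0.9130 → 0.91
T̂ = 0.91(48) + 0.09(42.02) = 43.68 + 3.7818 = 47.462 → 47.46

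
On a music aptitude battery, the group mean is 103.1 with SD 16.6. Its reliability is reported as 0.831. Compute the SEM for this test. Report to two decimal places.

SEM = SD · √(1 − ρ) = 16.6 × √0.169 = 16.6 × 0.4111 = 6.824

6.82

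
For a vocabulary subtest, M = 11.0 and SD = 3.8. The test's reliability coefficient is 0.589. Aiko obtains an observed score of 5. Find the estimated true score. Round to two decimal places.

T̂ = 0.589(5) + 0.411(11.0) = 2.945 + 4.5210 = 7.466 → 7.47

7.47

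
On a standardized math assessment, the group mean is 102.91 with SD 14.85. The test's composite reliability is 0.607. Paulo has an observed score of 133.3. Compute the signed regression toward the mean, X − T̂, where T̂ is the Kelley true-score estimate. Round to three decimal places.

T̂ = 0.607(133.3) + 0.393(102.91) = 80.9131 + 40.44363 = 121.35673 → 121.3567
X − T̂ = 133.3 − 121.3567 = 11.9433 → 11.943

11.943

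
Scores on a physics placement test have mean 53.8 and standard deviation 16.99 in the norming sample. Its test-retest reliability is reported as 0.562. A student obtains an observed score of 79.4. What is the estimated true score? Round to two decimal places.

68.19

T̂ = ρX + (1 − ρ)μ
  = 0.562 × 79.4 + 0.438 × 53.8
  = 44.6228 + 23.5644
  = 68.187
  ≈ 68.19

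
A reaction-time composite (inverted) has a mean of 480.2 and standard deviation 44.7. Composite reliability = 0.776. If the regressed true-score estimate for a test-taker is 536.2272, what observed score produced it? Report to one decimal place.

T̂ = ρX + (1 − ρ)μ  ⇒  X = (T̂ − (1 − ρ)μ) / ρ
X = (536.2272 − 0.224 × 480.2) / 0.776 = (536.2272 − 107.5648) / 0.776 = 428.6624 / 0.776 = 552.400

552.4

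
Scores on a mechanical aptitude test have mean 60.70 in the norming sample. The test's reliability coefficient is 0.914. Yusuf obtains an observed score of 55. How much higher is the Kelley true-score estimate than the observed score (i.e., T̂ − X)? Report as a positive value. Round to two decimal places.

T̂ = ρX + (1 − ρ)μ
  = 0.914 × 55 + 0.086 × 60.70
  = 50.270 + 5.22020
  = 55.4902
  ≈ 55.490
T̂ − X = 55.490 − 55 = 0.490 → 0.49

0.49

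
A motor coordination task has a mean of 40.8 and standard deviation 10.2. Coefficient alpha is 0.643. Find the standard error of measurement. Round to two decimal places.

6.09

SEM = SD · √(1 − ρ) = 10.2 × √0.357 = 10.2 × 0.5975 = 6.094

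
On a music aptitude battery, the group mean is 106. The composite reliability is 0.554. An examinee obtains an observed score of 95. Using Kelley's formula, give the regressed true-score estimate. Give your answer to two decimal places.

99.91

T̂ = ρX + (1 − ρ)μ
  = 0.554 × 95 + 0.446 × 106
  = 52.630 + 47.276
  = 99.906
  ≈ 99.91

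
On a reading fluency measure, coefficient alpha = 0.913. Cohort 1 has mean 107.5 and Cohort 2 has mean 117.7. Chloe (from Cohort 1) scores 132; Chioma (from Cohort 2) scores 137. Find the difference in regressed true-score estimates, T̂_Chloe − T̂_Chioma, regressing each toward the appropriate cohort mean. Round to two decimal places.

-5.45

T̂_Chloe = 0.913(132) + 0.087(107.5) = 129.8685
T̂_Chioma = 0.913(137) + 0.087(117.7) = 135.3209
Difference = 129.8685 − 135.3209 = -5.4524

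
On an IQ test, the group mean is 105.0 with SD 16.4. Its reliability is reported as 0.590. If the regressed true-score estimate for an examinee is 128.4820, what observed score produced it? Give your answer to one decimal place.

144.8

T̂ = ρX + (1 − ρ)μ  ⇒  X = (T̂ − (1 − ρ)μ) / ρ
X = (128.4820 − 0.410 × 105.0) / 0.590 = (128.4820 − 43.0500) / 0.590 = 85.4320 / 0.590 = 144.800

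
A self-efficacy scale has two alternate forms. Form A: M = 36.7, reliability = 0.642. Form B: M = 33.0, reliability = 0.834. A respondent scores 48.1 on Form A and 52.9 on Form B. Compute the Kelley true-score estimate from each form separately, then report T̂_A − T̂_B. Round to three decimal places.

-5.578

T̂_A = 0.642(48.1) + 0.358(36.7) = 44.01880
T̂_B = 0.834(52.9) + 0.166(33.0) = 49.59660
T̂_A − T̂_B = -5.57780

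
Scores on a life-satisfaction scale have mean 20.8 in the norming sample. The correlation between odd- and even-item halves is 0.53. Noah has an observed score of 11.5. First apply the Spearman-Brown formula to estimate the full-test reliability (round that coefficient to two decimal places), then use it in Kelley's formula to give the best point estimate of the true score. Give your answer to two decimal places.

Spearman-Brown: ρ = 2r/(1 + r) = 2(0.53)/(1 + 0.53) = 1.060/1.53 = 0.6928 → 0.69
Regress the observed score toward the mean by the unreliability: T̂ = 0.69·11.5 + 0.31·20.8 = 7.935 + 6.448 = 14.383.

14.38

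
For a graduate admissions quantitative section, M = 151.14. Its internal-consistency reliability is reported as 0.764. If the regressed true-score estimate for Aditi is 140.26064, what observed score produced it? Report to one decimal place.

T̂ = ρX + (1 − ρ)μ  ⇒  X = (T̂ − (1 − ρ)μ) / ρ
X = (140.26064 − 0.236 × 151.14) / 0.764 = (140.26064 − 35.66904) / 0.764 = 104.59160 / 0.764 = 136.900

136.9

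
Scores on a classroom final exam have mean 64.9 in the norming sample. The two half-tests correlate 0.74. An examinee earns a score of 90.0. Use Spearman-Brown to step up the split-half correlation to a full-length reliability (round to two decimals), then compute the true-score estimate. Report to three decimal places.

Spearman-Brown: ρ = 2r/(1 + r) = 2(0.74)/(1 + 0.74) = 1.480/1.74 = 0.8506 → 0.85
Regress the observed score toward the mean by the unreliability: T̂ = 0.85·90.0 + 0.15·64.9 = 76.500 + 9.735 = 86.2350.

86.235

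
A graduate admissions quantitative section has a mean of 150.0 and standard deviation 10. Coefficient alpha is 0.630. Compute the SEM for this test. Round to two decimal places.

6.08

SEM = SD · √(1 − ρ) = 10 × √0.370 = 10 × 0.6083 = 6.083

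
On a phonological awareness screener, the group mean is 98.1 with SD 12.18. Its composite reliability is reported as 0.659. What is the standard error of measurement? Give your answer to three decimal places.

SEM = SD · √(1 − ρ) = 12.18 × √0.341 = 12.18 × 0.5840 = 7.1125

7.113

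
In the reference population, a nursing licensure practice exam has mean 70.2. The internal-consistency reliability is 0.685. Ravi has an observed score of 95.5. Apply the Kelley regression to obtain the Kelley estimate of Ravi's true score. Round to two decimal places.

87.53

Weight the observed score by reliability and the mean by (1 − reliability): T̂ = 0.685·95.5 + 0.315·70.2 = 65.4175 + 22.1130 = 87.531.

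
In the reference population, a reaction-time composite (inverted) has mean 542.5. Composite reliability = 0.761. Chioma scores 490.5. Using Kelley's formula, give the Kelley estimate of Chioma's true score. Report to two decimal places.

502.93

Regress the observed score toward the mean by the unreliability: T̂ = 0.761·490.5 + 0.239·542.5 = 373.2705 + 129.6575 = 502.928.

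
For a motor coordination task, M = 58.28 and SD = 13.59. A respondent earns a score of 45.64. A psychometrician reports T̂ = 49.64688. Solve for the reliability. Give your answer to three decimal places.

0.683

T̂ = ρX + (1 − ρ)μ  ⇒  T̂ − μ = ρ(X − μ)
ρ = (T̂ − μ)/(X − μ) = (49.64688 − 58.28) / (45.64 − 58.28) = -8.63312 / -12.64 = 0.68300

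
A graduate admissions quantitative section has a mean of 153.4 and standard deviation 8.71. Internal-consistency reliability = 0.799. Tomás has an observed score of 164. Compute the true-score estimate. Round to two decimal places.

161.87

T̂ = 0.799(164) + 0.201(153.4) = 131.036 + 30.8334 = 161.869 → 161.87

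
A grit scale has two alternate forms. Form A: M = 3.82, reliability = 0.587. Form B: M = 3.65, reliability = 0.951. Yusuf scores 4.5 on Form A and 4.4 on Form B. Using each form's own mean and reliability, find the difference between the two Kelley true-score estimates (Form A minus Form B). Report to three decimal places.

-0.144

T̂_A = 0.587(4.5) + 0.413(3.82) = 4.21916
T̂_B = 0.951(4.4) + 0.049(3.65) = 4.36325
T̂_A − T̂_B = -0.14409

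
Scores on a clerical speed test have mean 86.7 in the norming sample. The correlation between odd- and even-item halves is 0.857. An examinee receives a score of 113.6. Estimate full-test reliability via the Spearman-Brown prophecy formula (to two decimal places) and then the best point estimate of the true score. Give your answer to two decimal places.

Spearman-Brown: ρ = 2r/(1 + r) = 2(0.857)/(1 + 0.857) = 1.7140/1.857 = 0.9230 → 0.92
T̂ = 0.92(113.6) + 0.08(86.7) = 104.512 + 6.936 = 111.448 → 111.45

111.45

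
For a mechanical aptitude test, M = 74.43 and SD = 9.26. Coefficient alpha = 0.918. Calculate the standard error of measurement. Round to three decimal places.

SEM = SD · √(1 − ρ) = 9.26 × √0.082 = 9.26 × 0.2864 = 2.6517

2.652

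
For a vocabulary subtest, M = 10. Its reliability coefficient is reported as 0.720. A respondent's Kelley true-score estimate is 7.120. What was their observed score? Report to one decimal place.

6.0

T̂ = ρX + (1 − ρ)μ  ⇒  X = (T̂ − (1 − ρ)μ) / ρ
X = (7.120 − 0.280 × 10) / 0.720 = (7.120 − 2.800) / 0.720 = 4.320 / 0.720 = 6.000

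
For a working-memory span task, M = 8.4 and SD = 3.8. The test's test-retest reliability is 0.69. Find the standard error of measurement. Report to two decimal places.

SEM = SD · √(1 − ρ) = 3.8 × √0.31 = 3.8 × 0.5568 = 2.116

2.12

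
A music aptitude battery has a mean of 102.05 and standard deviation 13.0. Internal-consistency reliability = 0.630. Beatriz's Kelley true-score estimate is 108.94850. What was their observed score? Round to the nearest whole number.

113

T̂ = ρX + (1 − ρ)μ  ⇒  X = (T̂ − (1 − ρ)μ) / ρ
X = (108.94850 − 0.370 × 102.05) / 0.630 = (108.94850 − 37.75850) / 0.630 = 71.19000 / 0.630 = 113.00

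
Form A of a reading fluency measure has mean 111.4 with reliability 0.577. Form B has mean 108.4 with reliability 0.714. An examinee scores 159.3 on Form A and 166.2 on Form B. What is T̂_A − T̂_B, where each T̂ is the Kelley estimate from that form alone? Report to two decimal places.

T̂_A = 0.577(159.3) + 0.423(111.4) = 139.0383
T̂_B = 0.714(166.2) + 0.286(108.4) = 149.6692
T̂_A − T̂_B = -10.6309

-10.63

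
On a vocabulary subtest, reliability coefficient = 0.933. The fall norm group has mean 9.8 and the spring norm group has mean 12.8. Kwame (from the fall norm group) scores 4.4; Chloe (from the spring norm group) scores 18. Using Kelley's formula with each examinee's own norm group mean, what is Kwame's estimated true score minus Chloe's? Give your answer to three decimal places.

T̂_Kwame = 0.933(4.4) + 0.067(9.8) = 4.76180
T̂_Chloe = 0.933(18) + 0.067(12.8) = 17.65160
Difference = 4.76180 − 17.65160 = -12.88980

-12.890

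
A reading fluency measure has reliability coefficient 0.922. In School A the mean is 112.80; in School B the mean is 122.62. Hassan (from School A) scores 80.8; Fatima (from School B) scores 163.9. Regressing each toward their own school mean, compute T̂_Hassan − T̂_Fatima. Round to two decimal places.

-77.38

T̂_Hassan = 0.922(80.8) + 0.078(112.80) = 83.2960
T̂_Fatima = 0.922(163.9) + 0.078(122.62) = 160.6802
Difference = 83.2960 − 160.6802 = -77.3842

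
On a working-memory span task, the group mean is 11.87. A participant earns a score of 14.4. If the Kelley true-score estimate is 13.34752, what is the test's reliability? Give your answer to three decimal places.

T̂ = ρX + (1 − ρ)μ  ⇒  T̂ − μ = ρ(X − μ)
ρ = (T̂ − μ)/(X − μ) = (13.34752 − 11.87) / (14.4 − 11.87) = 1.47752 / 2.53 = 0.58400

0.584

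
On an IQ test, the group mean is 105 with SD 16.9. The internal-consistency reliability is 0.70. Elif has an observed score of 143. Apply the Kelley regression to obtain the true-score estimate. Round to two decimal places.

Kelley's formula gives T̂ = 0.70·143 + 0.30·105 = 100.10 + 31.50 = 131.600.

131.60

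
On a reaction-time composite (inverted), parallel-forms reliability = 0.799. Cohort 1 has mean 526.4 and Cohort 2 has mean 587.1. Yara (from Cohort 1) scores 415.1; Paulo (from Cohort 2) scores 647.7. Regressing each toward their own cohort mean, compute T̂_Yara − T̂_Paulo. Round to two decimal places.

-198.05

T̂_Yara = 0.799(415.1) + 0.201(526.4) = 437.4713
T̂_Paulo = 0.799(647.7) + 0.201(587.1) = 635.5194
Difference = 437.4713 − 635.5194 = -198.0481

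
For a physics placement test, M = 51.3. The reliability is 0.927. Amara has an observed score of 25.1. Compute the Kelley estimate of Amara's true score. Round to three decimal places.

Regress the observed score toward the mean by the unreliability: T̂ = 0.927·25.1 + 0.073·51.3 = 23.2677 + 3.7449 = 27.0126.

27.013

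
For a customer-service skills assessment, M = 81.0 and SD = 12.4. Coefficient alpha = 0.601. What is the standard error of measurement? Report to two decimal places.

SEM = SD · √(1 − ρ) = 12.4 × √0.399 = 12.4 × 0.6317 = 7.833

7.83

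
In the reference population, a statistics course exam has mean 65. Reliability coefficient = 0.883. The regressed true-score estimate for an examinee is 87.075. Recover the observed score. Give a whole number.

90

T̂ = ρX + (1 − ρ)μ  ⇒  X = (T̂ − (1 − ρ)μ) / ρ
X = (87.075 − 0.117 × 65) / 0.883 = (87.075 − 7.605) / 0.883 = 79.470 / 0.883 = 90.00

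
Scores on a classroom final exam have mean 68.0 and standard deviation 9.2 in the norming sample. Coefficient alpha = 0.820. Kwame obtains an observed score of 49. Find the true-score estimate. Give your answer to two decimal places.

T̂ = ρX + (1 − ρ)μ
  = 0.820 × 49 + 0.180 × 68.0
  = 40.180 + 12.2400
  = 52.420
  ≈ 52.42

52.42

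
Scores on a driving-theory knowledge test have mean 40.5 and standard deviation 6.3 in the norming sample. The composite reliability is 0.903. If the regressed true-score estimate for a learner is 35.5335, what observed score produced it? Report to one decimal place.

T̂ = ρX + (1 − ρ)μ  ⇒  X = (T̂ − (1 − ρ)μ) / ρ
X = (35.5335 − 0.097 × 40.5) / 0.903 = (35.5335 − 3.9285) / 0.903 = 31.6050 / 0.903 = 35.000

35.0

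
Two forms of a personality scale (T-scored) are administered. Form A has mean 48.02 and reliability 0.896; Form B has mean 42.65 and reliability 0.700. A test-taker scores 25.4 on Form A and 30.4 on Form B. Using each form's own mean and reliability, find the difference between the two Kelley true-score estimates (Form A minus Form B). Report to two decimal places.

-6.32

T̂_A = 0.896(25.4) + 0.104(48.02) = 27.7525
T̂_B = 0.700(30.4) + 0.300(42.65) = 34.0750
T̂_A − T̂_B = -6.3225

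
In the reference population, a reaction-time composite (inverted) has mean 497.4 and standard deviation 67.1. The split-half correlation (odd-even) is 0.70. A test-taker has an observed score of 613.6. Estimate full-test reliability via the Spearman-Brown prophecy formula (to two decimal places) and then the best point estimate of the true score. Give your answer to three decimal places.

592.684

Spearman-Brown: ρ = 2r/(1 + r) = 2(0.70)/(1 + 0.70) = 1.400/1.70 = 0.8235 → 0.82
T̂ = 0.82(613.6) + 0.18(497.4) = 503.152 + 89.532 = 592.6840 → 592.684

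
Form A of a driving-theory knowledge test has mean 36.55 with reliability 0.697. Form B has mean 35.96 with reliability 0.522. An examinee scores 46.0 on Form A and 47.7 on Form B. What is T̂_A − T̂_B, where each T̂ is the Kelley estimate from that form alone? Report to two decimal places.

T̂_A = 0.697(46.0) + 0.303(36.55) = 43.1366
T̂_B = 0.522(47.7) + 0.478(35.96) = 42.0883
T̂_A − T̂_B = 1.0484

1.05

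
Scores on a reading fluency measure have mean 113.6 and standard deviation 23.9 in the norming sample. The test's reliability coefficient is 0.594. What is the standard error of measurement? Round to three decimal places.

15.229

SEM = SD · √(1 − ρ) = 23.9 × √0.406 = 23.9 × 0.6372 = 15.2286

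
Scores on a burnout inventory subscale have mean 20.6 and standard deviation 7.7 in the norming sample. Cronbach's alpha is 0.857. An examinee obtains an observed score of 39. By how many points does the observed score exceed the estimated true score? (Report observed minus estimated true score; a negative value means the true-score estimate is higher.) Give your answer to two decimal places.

T̂ = ρX + (1 − ρ)μ
  = 0.857 × 39 + 0.143 × 20.6
  = 33.423 + 2.9458
  = 36.3688
  ≈ 36.369
X − T̂ = 39 − 36.369 = 2.631 → 2.63

2.63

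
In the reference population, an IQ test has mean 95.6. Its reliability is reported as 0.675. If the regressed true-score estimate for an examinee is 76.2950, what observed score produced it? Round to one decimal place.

T̂ = ρX + (1 − ρ)μ  ⇒  X = (T̂ − (1 − ρ)μ) / ρ
X = (76.2950 − 0.325 × 95.6) / 0.675 = (76.2950 − 31.0700) / 0.675 = 45.2250 / 0.675 = 67.000

67.0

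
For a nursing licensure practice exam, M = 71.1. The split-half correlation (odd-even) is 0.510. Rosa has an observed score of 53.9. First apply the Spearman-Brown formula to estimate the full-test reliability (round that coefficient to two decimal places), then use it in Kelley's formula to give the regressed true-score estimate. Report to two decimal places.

Spearman-Brown: ρ = 2r/(1 + r) = 2(0.510)/(1 + 0.510) = 1.0200/1.510 = 0.6755 → 0.68
Weight the observed score by reliability and the mean by (1 − reliability): T̂ = 0.68·53.9 + 0.32·71.1 = 36.652 + 22.752 = 59.404.

59.40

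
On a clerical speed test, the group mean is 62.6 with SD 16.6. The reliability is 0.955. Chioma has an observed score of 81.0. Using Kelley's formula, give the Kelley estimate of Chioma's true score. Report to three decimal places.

T̂ = 0.955(81.0) + 0.045(62.6) = 77.3550 + 2.8170 = 80.1720 → 80.172

80.172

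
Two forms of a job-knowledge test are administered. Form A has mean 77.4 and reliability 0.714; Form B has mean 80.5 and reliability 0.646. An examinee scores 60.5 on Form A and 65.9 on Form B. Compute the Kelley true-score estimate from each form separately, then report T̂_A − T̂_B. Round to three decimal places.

-5.735

T̂_A = 0.714(60.5) + 0.286(77.4) = 65.33340
T̂_B = 0.646(65.9) + 0.354(80.5) = 71.06840
T̂_A − T̂_B = -5.73500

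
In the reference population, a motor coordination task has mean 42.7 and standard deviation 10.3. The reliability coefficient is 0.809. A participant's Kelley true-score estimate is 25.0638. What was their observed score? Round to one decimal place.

T̂ = ρX + (1 − ρ)μ  ⇒  X = (T̂ − (1 − ρ)μ) / ρ
X = (25.0638 − 0.191 × 42.7) / 0.809 = (25.0638 − 8.1557) / 0.809 = 16.9081 / 0.809 = 20.900

20.9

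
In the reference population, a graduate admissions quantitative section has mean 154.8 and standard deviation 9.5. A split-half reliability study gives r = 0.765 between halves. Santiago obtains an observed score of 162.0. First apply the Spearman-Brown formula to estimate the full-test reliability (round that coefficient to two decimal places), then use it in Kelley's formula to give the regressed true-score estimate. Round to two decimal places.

Spearman-Brown: ρ = 2r/(1 + r) = 2(0.765)/(1 + 0.765) = 1.5300/1.765 = 0.8669 → 0.87
Weight the observed score by reliability and the mean by (1 − reliability): T̂ = 0.87·162.0 + 0.13·154.8 = 140.940 + 20.124 = 161.064.

161.06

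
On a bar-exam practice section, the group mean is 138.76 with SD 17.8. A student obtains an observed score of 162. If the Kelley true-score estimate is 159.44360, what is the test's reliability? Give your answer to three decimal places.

T̂ = ρX + (1 − ρ)μ  ⇒  T̂ − μ = ρ(X − μ)
ρ = (T̂ − μ)/(X − μ) = (159.44360 − 138.76) / (162 − 138.76) = 20.68360 / 23.24 = 0.89000

0.890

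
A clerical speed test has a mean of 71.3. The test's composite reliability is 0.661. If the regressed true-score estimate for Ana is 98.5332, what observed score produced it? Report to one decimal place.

112.5

T̂ = ρX + (1 − ρ)μ  ⇒  X = (T̂ − (1 − ρ)μ) / ρ
X = (98.5332 − 0.339 × 71.3) / 0.661 = (98.5332 − 24.1707) / 0.661 = 74.3625 / 0.661 = 112.500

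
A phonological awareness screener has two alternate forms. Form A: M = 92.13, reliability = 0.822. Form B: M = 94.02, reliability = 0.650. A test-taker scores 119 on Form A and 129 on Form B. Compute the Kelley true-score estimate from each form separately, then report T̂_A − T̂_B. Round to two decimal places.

T̂_A = 0.822(119) + 0.178(92.13) = 114.2171
T̂_B = 0.650(129) + 0.350(94.02) = 116.7570
T̂_A − T̂_B = -2.5399

-2.54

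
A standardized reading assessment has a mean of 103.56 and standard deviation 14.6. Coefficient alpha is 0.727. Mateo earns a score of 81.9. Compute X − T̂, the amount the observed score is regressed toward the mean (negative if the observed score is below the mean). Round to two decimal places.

T̂ = ρX + (1 − ρ)μ
  = 0.727 × 81.9 + 0.273 × 103.56
  = 59.5413 + 28.27188
  = 87.8132
  ≈ 87.813
X − T̂ = 81.9 − 87.813 = -5.913 → -5.91

-5.91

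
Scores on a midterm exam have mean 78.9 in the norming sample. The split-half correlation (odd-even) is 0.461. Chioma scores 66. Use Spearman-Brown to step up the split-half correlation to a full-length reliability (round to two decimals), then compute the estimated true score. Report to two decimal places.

Spearman-Brown: ρ = 2r/(1 + r) = 2(0.461)/(1 + 0.461) = 0.9220/1.461 = 0.6311 → 0.63
Regress the observed score toward the mean by the unreliability: T̂ = 0.63·66 + 0.37·78.9 = 41.58 + 29.193 = 70.773.

70.77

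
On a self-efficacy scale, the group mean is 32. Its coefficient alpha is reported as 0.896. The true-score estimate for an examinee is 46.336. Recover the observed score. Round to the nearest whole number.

48

T̂ = ρX + (1 − ρ)μ  ⇒  X = (T̂ − (1 − ρ)μ) / ρ
X = (46.336 − 0.104 × 32) / 0.896 = (46.336 − 3.328) / 0.896 = 43.008 / 0.896 = 48.00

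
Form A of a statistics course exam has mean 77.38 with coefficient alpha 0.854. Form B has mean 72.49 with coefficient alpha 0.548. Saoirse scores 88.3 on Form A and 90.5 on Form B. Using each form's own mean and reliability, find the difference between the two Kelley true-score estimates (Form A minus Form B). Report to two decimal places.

4.35

T̂_A = 0.854(88.3) + 0.146(77.38) = 86.7057
T̂_B = 0.548(90.5) + 0.452(72.49) = 82.3595
T̂_A − T̂_B = 4.3462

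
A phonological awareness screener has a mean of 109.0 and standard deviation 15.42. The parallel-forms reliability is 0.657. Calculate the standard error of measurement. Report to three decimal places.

9.031

SEM = SD · √(1 − ρ) = 15.42 × √0.343 = 15.42 × 0.5857 = 9.0309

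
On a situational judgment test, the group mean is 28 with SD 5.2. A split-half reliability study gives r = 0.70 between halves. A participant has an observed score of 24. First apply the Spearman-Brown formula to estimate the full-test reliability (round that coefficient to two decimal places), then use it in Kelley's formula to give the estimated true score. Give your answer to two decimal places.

Spearman-Brown: ρ = 2r/(1 + r) = 2(0.70)/(1 + 0.70) = 1.400/1.70 = 0.8235 → 0.82
T̂ = ρX + (1 − ρ)μ
  = 0.82 × 24 + 0.18 × 28
  = 19.68 + 5.04
  = 24.720
  ≈ 24.72

24.72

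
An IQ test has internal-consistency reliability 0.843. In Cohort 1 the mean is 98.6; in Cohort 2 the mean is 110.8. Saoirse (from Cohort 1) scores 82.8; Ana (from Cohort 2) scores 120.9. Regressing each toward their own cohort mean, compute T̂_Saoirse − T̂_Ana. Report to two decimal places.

-34.03

T̂_Saoirse = 0.843(82.8) + 0.157(98.6) = 85.2806
T̂_Ana = 0.843(120.9) + 0.157(110.8) = 119.3143
Difference = 85.2806 − 119.3143 = -34.0337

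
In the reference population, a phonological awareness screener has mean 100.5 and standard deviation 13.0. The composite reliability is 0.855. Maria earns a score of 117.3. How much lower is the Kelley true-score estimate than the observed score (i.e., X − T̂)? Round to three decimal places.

T̂ = 0.855(117.3) + 0.145(100.5) = 100.2915 + 14.5725 = 114.86400 → 114.8640
X − T̂ = 117.3 − 114.8640 = 2.4360 → 2.436

2.436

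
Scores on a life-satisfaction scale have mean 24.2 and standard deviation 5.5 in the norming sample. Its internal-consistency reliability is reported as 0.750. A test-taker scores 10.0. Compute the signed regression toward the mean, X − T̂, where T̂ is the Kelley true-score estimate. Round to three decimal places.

Weight the observed score by reliability and the mean by (1 − reliability): T̂ = 0.750·10.0 + 0.250·24.2 = 7.5000 + 6.0500 = 13.55000.
X − T̂ = 10.0 − 13.5500 = -3.5500 → -3.550

-3.550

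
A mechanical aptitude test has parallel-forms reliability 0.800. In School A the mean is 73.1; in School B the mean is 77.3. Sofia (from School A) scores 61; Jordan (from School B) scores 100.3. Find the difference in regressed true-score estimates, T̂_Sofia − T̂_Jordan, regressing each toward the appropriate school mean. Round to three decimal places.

T̂_Sofia = 0.800(61) + 0.200(73.1) = 63.42000
T̂_Jordan = 0.800(100.3) + 0.200(77.3) = 95.70000
Difference = 63.42000 − 95.70000 = -32.28000

-32.280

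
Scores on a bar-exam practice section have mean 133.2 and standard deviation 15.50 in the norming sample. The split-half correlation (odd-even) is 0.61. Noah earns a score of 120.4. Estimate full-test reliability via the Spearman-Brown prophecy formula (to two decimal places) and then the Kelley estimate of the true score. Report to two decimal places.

Spearman-Brown: ρ = 2r/(1 + r) = 2(0.61)/(1 + 0.61) = 1.220/1.61 = 0.7578 → 0.76
T̂ = 0.76(120.4) + 0.24(133.2) = 91.504 + 31.968 = 123.472 → 123.47

123.47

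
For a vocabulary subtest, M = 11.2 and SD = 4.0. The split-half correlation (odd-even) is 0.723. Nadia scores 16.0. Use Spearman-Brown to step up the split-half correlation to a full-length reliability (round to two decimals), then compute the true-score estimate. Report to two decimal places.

15.23

Spearman-Brown: ρ = 2r/(1 + r) = 2(0.723)/(1 + 0.723) = 1.4460/1.723 = 0.8392 → 0.84
T̂ = 0.84(16.0) + 0.16(11.2) = 13.440 + 1.792 = 15.232 → 15.23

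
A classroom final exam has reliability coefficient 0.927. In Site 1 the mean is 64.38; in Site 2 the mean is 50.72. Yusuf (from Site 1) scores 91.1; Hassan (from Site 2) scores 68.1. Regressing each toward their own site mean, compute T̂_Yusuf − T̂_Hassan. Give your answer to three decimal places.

T̂_Yusuf = 0.927(91.1) + 0.073(64.38) = 89.14944
T̂_Hassan = 0.927(68.1) + 0.073(50.72) = 66.83126
Difference = 89.14944 − 66.83126 = 22.31818

22.318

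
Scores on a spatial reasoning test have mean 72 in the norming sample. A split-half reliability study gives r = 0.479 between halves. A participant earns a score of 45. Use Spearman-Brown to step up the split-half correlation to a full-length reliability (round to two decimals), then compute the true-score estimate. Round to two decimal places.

Spearman-Brown: ρ = 2r/(1 + r) = 2(0.479)/(1 + 0.479) = 0.9580/1.479 = 0.6477 → 0.65
T̂ = ρX + (1 − ρ)μ
  = 0.65 × 45 + 0.35 × 72
  = 29.25 + 25.20
  = 54.450
  ≈ 54.45

54.45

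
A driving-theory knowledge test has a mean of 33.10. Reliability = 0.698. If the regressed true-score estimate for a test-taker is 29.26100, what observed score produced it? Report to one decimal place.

T̂ = ρX + (1 − ρ)μ  ⇒  X = (T̂ − (1 − ρ)μ) / ρ
X = (29.26100 − 0.302 × 33.10) / 0.698 = (29.26100 − 9.99620) / 0.698 = 19.26480 / 0.698 = 27.600

27.6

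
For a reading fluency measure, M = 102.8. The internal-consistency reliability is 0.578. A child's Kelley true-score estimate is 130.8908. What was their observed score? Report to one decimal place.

T̂ = ρX + (1 − ρ)μ  ⇒  X = (T̂ − (1 − ρ)μ) / ρ
X = (130.8908 − 0.422 × 102.8) / 0.578 = (130.8908 − 43.3816) / 0.578 = 87.5092 / 0.578 = 151.400

151.4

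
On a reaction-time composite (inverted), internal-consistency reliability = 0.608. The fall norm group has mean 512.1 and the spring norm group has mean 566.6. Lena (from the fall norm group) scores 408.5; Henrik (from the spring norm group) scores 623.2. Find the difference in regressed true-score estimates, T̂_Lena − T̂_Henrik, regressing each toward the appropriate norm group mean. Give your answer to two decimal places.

-151.90

T̂_Lena = 0.608(408.5) + 0.392(512.1) = 449.1112
T̂_Henrik = 0.608(623.2) + 0.392(566.6) = 601.0128
Difference = 449.1112 − 601.0128 = -151.9016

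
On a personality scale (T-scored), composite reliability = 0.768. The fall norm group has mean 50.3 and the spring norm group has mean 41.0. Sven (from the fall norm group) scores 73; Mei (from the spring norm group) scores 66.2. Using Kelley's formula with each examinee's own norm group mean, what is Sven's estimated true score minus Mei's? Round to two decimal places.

T̂_Sven = 0.768(73) + 0.232(50.3) = 67.7336
T̂_Mei = 0.768(66.2) + 0.232(41.0) = 60.3536
Difference = 67.7336 − 60.3536 = 7.3800

7.38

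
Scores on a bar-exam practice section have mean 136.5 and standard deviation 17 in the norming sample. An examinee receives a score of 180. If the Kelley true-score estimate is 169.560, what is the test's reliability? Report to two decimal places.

T̂ = ρX + (1 − ρ)μ  ⇒  T̂ − μ = ρ(X − μ)
ρ = (T̂ − μ)/(X − μ) = (169.560 − 136.5) / (180 − 136.5) = 33.060 / 43.5 = 0.7600

0.76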